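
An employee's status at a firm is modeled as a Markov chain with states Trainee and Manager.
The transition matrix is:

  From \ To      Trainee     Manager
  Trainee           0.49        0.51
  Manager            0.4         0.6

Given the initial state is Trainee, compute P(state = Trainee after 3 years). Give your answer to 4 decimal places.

Propagate the distribution vector 3 years from Trainee.
After 0 years: (1.0000, 0.0000)
After 1 year: (0.4900, 0.5100)
After 2 years: (0.4441, 0.5559)
After 3 years: (0.4400, 0.5600)
P(in Trainee after 3 years) = 0.4400

0.4400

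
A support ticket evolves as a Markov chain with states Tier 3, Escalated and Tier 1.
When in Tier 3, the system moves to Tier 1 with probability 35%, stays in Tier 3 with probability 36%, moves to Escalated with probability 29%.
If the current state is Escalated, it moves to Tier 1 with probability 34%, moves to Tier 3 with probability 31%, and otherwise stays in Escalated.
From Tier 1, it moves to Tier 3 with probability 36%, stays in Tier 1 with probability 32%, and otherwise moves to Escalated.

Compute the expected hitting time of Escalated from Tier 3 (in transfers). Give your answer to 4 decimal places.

Let t(s) be the expected number of transfers to first reach Escalated from state s, with t(Escalated) = 0. Conditioning on the first transfer:
t(Tier 3) = 1 + 0.36·t(Tier 3) + 0.35·t(Tier 1)
t(Tier 1) = 1 + 0.36·t(Tier 3) + 0.32·t(Tier 1)
Solving: t(Tier 3) = 3.3312, t(Tier 1) = 3.2342.
Expected transfers from Tier 3 to Escalated: 3.3312.

3.3312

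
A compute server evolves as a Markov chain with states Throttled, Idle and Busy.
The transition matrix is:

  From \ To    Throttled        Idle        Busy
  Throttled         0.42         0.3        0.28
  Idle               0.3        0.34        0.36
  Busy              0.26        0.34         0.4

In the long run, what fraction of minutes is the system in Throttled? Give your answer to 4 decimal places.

0.3251

Let the stationary distribution be π with π = πP and π_1 + π_2 + π_3 = 1.
π_1 = 0.42·π_1 + 0.3·π_2 + 0.26·π_3
π_2 = 0.3·π_1 + 0.34·π_2 + 0.34·π_3
Solving with the normalization constraint gives π = (0.3251, 0.3270, 0.3479).
So the stationary probability of Throttled is 0.3251.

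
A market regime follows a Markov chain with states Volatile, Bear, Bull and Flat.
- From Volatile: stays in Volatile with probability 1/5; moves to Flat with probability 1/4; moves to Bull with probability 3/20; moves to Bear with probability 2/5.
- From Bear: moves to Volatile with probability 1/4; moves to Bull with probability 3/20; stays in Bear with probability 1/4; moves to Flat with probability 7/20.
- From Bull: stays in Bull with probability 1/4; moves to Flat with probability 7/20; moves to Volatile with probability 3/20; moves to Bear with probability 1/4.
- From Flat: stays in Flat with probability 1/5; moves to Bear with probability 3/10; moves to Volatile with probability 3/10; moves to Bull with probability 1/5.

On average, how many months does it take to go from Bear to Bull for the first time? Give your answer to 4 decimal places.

Let t(s) be the expected number of months to first reach Bull from state s, with t(Bull) = 0. Conditioning on the first month:
t(Volatile) = 1 + 0.2·t(Volatile) + 0.4·t(Bear) + 0.25·t(Flat)
t(Bear) = 1 + 0.25·t(Volatile) + 0.25·t(Bear) + 0.35·t(Flat)
t(Flat) = 1 + 0.3·t(Volatile) + 0.3·t(Bear) + 0.2·t(Flat)
Solving: t(Volatile) = 6.1181, t(Bear) = 6.0930, t(Flat) = 5.8291.
Expected months from Bear to Bull: 6.0930.

6.0930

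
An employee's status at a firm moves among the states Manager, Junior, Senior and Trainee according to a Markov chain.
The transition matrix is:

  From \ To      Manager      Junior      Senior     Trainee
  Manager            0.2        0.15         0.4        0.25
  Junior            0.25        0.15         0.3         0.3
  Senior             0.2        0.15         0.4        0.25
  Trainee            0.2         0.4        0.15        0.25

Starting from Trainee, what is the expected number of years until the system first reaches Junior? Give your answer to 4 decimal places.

Let t(s) be the expected number of years to first reach Junior from state s, with t(Junior) = 0. Conditioning on the first year:
t(Manager) = 1 + 0.2·t(Manager) + 0.4·t(Senior) + 0.25·t(Trainee)
t(Senior) = 1 + 0.2·t(Manager) + 0.4·t(Senior) + 0.25·t(Trainee)
t(Trainee) = 1 + 0.2·t(Manager) + 0.15·t(Senior) + 0.25·t(Trainee)
Solving: t(Manager) = 4.7059, t(Senior) = 4.7059, t(Trainee) = 3.5294.
Expected years from Trainee to Junior: 3.5294.

3.5294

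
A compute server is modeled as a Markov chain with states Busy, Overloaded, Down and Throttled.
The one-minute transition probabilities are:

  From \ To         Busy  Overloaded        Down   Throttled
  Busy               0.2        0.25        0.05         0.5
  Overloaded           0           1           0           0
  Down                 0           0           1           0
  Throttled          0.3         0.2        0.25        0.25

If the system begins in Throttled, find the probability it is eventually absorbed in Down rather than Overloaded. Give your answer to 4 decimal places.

0.4778

Let h(s) be the probability of absorption at Down starting from transient state s. Then h(Down) = 1 and h(Overloaded) = 0. By first-step analysis:
h(Busy) = 0.2·h(Busy) + 0.25·0 + 0.05·1 + 0.5·h(Throttled)
h(Throttled) = 0.3·h(Busy) + 0.2·0 + 0.25·1 + 0.25·h(Throttled)
Solving: h(Busy) = 0.3611, h(Throttled) = 0.4778.
Starting from Throttled, the probability is 0.4778.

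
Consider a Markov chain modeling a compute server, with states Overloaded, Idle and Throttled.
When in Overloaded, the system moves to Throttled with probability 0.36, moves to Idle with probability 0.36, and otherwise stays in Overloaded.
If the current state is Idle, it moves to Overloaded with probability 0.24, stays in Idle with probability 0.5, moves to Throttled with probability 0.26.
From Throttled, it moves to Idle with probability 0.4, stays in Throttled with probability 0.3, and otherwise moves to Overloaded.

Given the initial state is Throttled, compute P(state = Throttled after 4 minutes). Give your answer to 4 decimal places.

0.2989

Propagate the distribution vector 4 minutes from Throttled.
After 0 minutes: (0.0000, 0.0000, 1.0000)
After 1 minute: (0.3000, 0.4000, 0.3000)
After 2 minutes: (0.2700, 0.4280, 0.3020)
After 3 minutes: (0.2689, 0.4320, 0.2991)
After 4 minutes: (0.2687, 0.4324, 0.2989)
P(in Throttled after 4 minutes) = 0.2989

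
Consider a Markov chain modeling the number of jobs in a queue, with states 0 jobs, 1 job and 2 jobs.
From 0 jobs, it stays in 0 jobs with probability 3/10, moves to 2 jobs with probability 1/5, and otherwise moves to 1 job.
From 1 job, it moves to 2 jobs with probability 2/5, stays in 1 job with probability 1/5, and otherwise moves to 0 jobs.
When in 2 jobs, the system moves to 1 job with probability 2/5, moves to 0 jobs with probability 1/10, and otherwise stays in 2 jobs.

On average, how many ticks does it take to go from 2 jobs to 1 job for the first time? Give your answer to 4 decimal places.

Let t(s) be the expected number of ticks to first reach 1 job from state s, with t(1 job) = 0. Conditioning on the first tick:
t(0 jobs) = 1 + 0.3·t(0 jobs) + 0.2·t(2 jobs)
t(2 jobs) = 1 + 0.1·t(0 jobs) + 0.5·t(2 jobs)
Solving: t(0 jobs) = 2.1212, t(2 jobs) = 2.4242.
Expected ticks from 2 jobs to 1 job: 2.4242.

2.4242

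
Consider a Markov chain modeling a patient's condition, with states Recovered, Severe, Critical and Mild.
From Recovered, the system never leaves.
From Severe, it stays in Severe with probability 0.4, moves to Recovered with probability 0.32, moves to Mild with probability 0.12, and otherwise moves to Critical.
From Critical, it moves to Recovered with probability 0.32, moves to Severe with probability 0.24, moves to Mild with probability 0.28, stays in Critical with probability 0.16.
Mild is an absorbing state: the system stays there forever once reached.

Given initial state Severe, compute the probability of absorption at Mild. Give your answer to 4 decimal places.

Let h(s) be the probability of absorption at Mild starting from transient state s. Then h(Mild) = 1 and h(Recovered) = 0. By first-step analysis:
h(Severe) = 0.32·0 + 0.4·h(Severe) + 0.16·h(Critical) + 0.12·1
h(Critical) = 0.32·0 + 0.24·h(Severe) + 0.16·h(Critical) + 0.28·1
Solving: h(Severe) = 0.3127, h(Critical) = 0.4227.
Starting from Severe, the probability is 0.3127.

0.3127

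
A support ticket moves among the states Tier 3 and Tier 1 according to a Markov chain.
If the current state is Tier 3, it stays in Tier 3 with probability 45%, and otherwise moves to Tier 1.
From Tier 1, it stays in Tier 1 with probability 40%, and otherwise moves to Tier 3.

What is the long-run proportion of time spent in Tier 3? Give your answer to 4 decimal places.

0.5217

Let the stationary distribution be π with π = πP and π_1 + π_2 = 1.
π_1 = 0.45·π_1 + 0.6·π_2
Solving with the normalization constraint gives π = (0.5217, 0.4783).
So the stationary probability of Tier 3 is 0.5217.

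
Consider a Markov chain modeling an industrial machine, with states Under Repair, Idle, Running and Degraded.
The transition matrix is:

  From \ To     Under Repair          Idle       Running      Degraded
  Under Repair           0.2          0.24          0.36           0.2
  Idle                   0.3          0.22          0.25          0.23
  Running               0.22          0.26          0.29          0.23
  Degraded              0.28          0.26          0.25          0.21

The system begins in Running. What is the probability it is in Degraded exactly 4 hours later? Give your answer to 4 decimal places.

0.2182

Propagate the distribution vector 4 hours from Running.
After 0 hours: (0.0000, 0.0000, 1.0000, 0.0000)
After 1 hour: (0.2200, 0.2600, 0.2900, 0.2300)
After 2 hours: (0.2502, 0.2452, 0.2858, 0.2188)
After 3 hours: (0.2477, 0.2452, 0.2890, 0.2181)
After 4 hours: (0.2477, 0.2452, 0.2888, 0.2182)
P(in Degraded after 4 hours) = 0.2182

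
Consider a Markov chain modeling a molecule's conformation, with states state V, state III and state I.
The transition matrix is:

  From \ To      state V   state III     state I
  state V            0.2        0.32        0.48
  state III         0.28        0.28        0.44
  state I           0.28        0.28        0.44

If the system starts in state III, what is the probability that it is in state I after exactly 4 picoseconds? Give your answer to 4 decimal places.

0.4504

Propagate the distribution vector 4 picoseconds from state III.
After 0 picoseconds: (0.0000, 1.0000, 0.0000)
After 1 picosecond: (0.2800, 0.2800, 0.4400)
After 2 picoseconds: (0.2576, 0.2912, 0.4512)
After 3 picoseconds: (0.2594, 0.2903, 0.4503)
After 4 picoseconds: (0.2592, 0.2904, 0.4504)
P(in state I after 4 picoseconds) = 0.4504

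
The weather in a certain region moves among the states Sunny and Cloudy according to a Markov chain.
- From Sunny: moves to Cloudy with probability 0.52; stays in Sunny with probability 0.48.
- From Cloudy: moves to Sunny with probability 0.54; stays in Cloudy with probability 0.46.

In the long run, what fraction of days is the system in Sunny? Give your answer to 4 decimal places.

Let the stationary distribution be π with π = πP and π_1 + π_2 = 1.
π_1 = 0.48·π_1 + 0.54·π_2
Solving with the normalization constraint gives π = (0.5094, 0.4906).
So the stationary probability of Sunny is 0.5094.

0.5094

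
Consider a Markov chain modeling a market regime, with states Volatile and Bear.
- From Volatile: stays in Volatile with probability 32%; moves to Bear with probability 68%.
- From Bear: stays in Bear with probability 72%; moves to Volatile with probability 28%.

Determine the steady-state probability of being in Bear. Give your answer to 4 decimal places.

0.7083

Let the stationary distribution be π with π = πP and π_1 + π_2 = 1.
π_1 = 0.32·π_1 + 0.28·π_2
Solving with the normalization constraint gives π = (0.2917, 0.7083).
So the stationary probability of Bear is 0.7083.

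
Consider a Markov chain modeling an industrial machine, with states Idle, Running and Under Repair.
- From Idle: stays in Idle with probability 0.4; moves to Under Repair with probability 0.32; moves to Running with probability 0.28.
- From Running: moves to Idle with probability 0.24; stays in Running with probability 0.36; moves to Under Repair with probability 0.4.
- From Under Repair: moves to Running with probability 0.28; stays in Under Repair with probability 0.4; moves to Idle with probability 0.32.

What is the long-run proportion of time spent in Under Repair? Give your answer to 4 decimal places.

Let the stationary distribution be π with π = πP and π_1 + π_2 + π_3 = 1.
π_1 = 0.4·π_1 + 0.24·π_2 + 0.32·π_3
π_2 = 0.28·π_1 + 0.36·π_2 + 0.28·π_3
Solving with the normalization constraint gives π = (0.3214, 0.3043, 0.3743).
So the stationary probability of Under Repair is 0.3743.

0.3743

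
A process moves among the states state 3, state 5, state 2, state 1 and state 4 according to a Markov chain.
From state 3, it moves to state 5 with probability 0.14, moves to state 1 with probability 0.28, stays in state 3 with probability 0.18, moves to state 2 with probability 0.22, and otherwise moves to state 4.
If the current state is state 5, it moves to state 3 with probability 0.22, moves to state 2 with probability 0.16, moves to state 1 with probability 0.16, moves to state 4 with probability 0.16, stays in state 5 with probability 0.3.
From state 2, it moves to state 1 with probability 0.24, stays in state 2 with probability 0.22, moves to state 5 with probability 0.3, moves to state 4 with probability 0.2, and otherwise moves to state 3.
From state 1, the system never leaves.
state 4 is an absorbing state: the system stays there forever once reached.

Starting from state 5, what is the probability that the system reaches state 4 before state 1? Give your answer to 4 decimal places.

Let h(s) be the probability of absorption at state 4 starting from transient state s. Then h(state 4) = 1 and h(state 1) = 0. By first-step analysis:
h(state 3) = 0.18·h(state 3) + 0.14·h(state 5) + 0.22·h(state 2) + 0.28·0 + 0.18·1
h(state 5) = 0.22·h(state 3) + 0.3·h(state 5) + 0.16·h(state 2) + 0.16·0 + 0.16·1
h(state 2) = 0.04·h(state 3) + 0.3·h(state 5) + 0.22·h(state 2) + 0.24·0 + 0.2·1
Solving: h(state 3) = 0.4216, h(state 5) = 0.4656, h(state 2) = 0.4571.
Starting from state 5, the probability is 0.4656.

0.4656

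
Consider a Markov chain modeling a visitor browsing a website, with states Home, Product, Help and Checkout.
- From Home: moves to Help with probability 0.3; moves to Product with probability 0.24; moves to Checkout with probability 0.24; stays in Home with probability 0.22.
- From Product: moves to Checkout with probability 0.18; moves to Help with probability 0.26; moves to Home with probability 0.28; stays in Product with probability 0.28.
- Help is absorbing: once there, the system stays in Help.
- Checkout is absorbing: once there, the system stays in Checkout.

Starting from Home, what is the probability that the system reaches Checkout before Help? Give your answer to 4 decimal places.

Let h(s) be the probability of absorption at Checkout starting from transient state s. Then h(Checkout) = 1 and h(Help) = 0. By first-step analysis:
h(Home) = 0.22·h(Home) + 0.24·h(Product) + 0.3·0 + 0.24·1
h(Product) = 0.28·h(Home) + 0.28·h(Product) + 0.26·0 + 0.18·1
Solving: h(Home) = 0.4369, h(Product) = 0.4199.
Starting from Home, the probability is 0.4369.

0.4369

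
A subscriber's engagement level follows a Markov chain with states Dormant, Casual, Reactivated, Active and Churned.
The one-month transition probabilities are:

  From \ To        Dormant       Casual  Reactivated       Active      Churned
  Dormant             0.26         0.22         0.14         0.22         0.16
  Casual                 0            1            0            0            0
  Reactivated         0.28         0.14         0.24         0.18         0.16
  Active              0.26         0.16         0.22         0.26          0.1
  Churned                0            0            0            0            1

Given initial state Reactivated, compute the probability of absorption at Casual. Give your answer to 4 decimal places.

0.5291

Let h(s) be the probability of absorption at Casual starting from transient state s. Then h(Casual) = 1 and h(Churned) = 0. By first-step analysis:
h(Dormant) = 0.26·h(Dormant) + 0.22·1 + 0.14·h(Reactivated) + 0.22·h(Active) + 0.16·0
h(Reactivated) = 0.28·h(Dormant) + 0.14·1 + 0.24·h(Reactivated) + 0.18·h(Active) + 0.16·0
h(Active) = 0.26·h(Dormant) + 0.16·1 + 0.22·h(Reactivated) + 0.26·h(Active) + 0.1·0
Solving: h(Dormant) = 0.5677, h(Reactivated) = 0.5291, h(Active) = 0.5730.
Starting from Reactivated, the probability is 0.5291.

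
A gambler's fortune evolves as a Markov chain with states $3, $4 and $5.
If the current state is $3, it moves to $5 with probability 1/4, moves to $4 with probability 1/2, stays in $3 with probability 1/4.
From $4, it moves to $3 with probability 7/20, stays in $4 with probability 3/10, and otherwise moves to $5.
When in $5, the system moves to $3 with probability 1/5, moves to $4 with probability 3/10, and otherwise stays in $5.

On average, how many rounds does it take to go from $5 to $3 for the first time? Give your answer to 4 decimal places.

Let t(s) be the expected number of rounds to first reach $3 from state s, with t($3) = 0. Conditioning on the first round:
t($4) = 1 + 0.3·t($4) + 0.35·t($5)
t($5) = 1 + 0.3·t($4) + 0.5·t($5)
Solving: t($4) = 3.4694, t($5) = 4.0816.
Expected rounds from $5 to $3: 4.0816.

4.0816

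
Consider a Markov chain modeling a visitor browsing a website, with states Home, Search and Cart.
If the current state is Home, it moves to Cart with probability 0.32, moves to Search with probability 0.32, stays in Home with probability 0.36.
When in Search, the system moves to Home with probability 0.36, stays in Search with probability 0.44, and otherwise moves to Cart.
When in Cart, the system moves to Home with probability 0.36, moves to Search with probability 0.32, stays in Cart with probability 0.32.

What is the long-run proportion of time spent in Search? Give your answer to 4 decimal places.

0.3636

Let the stationary distribution be π with π = πP and π_1 + π_2 + π_3 = 1.
π_1 = 0.36·π_1 + 0.36·π_2 + 0.36·π_3
π_2 = 0.32·π_1 + 0.44·π_2 + 0.32·π_3
Solving with the normalization constraint gives π = (0.3600, 0.3636, 0.2764).
So the stationary probability of Search is 0.3636.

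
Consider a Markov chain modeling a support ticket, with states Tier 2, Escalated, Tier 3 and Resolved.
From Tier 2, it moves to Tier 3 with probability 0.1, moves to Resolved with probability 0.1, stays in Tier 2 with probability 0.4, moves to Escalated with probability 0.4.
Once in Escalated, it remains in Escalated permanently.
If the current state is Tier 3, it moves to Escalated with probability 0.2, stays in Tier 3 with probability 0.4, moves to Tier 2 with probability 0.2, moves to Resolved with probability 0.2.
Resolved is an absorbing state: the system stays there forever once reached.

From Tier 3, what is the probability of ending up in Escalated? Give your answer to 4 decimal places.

Let h(s) be the probability of absorption at Escalated starting from transient state s. Then h(Escalated) = 1 and h(Resolved) = 0. By first-step analysis:
h(Tier 2) = 0.4·h(Tier 2) + 0.4·1 + 0.1·h(Tier 3) + 0.1·0
h(Tier 3) = 0.2·h(Tier 2) + 0.2·1 + 0.4·h(Tier 3) + 0.2·0
Solving: h(Tier 2) = 0.7647, h(Tier 3) = 0.5882.
Starting from Tier 3, the probability is 0.5882.

0.5882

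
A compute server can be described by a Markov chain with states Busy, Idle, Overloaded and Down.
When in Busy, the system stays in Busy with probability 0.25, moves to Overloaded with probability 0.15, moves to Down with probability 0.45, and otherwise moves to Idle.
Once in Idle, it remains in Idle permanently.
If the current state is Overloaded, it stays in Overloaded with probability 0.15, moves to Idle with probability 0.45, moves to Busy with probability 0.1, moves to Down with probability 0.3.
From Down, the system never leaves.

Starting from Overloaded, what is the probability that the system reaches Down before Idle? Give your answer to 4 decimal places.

Let h(s) be the probability of absorption at Down starting from transient state s. Then h(Down) = 1 and h(Idle) = 0. By first-step analysis:
h(Busy) = 0.25·h(Busy) + 0.15·0 + 0.15·h(Overloaded) + 0.45·1
h(Overloaded) = 0.1·h(Busy) + 0.45·0 + 0.15·h(Overloaded) + 0.3·1
Solving: h(Busy) = 0.6867, h(Overloaded) = 0.4337.
Starting from Overloaded, the probability is 0.4337.

0.4337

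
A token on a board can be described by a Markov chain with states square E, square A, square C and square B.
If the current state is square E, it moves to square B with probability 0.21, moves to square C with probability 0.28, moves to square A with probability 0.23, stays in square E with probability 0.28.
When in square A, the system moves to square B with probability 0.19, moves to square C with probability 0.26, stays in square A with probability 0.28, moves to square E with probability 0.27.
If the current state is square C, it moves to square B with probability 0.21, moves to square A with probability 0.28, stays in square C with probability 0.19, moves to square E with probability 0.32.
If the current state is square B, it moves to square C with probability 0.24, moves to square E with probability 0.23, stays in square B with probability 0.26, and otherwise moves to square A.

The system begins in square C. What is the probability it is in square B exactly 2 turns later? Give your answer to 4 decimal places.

0.2149

Propagate the distribution vector 2 turns from square C.
After 0 turns: (0.0000, 0.0000, 1.0000, 0.0000)
After 1 turn: (0.3200, 0.2800, 0.1900, 0.2100)
After 2 turns: (0.2743, 0.2619, 0.2489, 0.2149)
P(in square B after 2 turns) = 0.2149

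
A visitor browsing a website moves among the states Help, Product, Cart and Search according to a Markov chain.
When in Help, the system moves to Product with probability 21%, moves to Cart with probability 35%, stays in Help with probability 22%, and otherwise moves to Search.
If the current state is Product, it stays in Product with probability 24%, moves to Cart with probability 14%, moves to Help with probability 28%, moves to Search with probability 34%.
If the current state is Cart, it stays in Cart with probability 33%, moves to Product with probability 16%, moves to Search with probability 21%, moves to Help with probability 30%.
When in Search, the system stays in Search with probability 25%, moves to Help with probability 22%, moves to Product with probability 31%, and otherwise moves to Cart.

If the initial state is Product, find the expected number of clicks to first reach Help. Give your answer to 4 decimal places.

Let t(s) be the expected number of clicks to first reach Help from state s, with t(Help) = 0. Conditioning on the first click:
t(Product) = 1 + 0.24·t(Product) + 0.14·t(Cart) + 0.34·t(Search)
t(Cart) = 1 + 0.16·t(Product) + 0.33·t(Cart) + 0.21·t(Search)
t(Search) = 1 + 0.31·t(Product) + 0.22·t(Cart) + 0.25·t(Search)
Solving: t(Product) = 3.7488, t(Cart) = 3.6246, t(Search) = 3.9461.
Expected clicks from Product to Help: 3.7488.

3.7488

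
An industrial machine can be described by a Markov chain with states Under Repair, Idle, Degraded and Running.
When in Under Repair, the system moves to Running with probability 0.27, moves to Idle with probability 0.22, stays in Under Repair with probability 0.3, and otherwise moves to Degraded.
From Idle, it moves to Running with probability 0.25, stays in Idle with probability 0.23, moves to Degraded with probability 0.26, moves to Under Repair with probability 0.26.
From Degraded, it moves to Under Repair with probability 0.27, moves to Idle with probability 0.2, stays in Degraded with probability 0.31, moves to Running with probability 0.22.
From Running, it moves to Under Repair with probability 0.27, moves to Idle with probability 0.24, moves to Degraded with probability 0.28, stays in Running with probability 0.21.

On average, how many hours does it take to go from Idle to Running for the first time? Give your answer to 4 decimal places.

Let t(s) be the expected number of hours to first reach Running from state s, with t(Running) = 0. Conditioning on the first hour:
t(Under Repair) = 1 + 0.3·t(Under Repair) + 0.22·t(Idle) + 0.21·t(Degraded)
t(Idle) = 1 + 0.26·t(Under Repair) + 0.23·t(Idle) + 0.26·t(Degraded)
t(Degraded) = 1 + 0.27·t(Under Repair) + 0.2·t(Idle) + 0.31·t(Degraded)
Solving: t(Under Repair) = 3.9466, t(Idle) = 4.0373, t(Degraded) = 4.1638.
Expected hours from Idle to Running: 4.0373.

4.0373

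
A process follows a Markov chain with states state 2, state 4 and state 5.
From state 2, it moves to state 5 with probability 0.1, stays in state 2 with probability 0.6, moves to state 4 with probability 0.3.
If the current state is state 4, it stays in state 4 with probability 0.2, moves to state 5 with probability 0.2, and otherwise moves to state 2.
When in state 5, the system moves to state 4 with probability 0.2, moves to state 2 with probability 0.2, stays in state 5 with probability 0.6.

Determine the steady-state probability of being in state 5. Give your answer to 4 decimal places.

Let the stationary distribution be π with π = πP and π_1 + π_2 + π_3 = 1.
π_1 = 0.6·π_1 + 0.6·π_2 + 0.2·π_3
π_2 = 0.3·π_1 + 0.2·π_2 + 0.2·π_3
Solving with the normalization constraint gives π = (0.5000, 0.2500, 0.2500).
So the stationary probability of state 5 is 0.2500.

0.2500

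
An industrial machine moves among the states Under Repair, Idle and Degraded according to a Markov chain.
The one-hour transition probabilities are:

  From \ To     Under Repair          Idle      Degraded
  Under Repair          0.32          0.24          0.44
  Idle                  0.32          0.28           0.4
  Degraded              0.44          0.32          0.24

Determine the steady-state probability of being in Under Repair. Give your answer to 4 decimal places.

Let the stationary distribution be π with π = πP and π_1 + π_2 + π_3 = 1.
π_1 = 0.32·π_1 + 0.32·π_2 + 0.44·π_3
π_2 = 0.24·π_1 + 0.28·π_2 + 0.32·π_3
Solving with the normalization constraint gives π = (0.3629, 0.2798, 0.3573).
So the stationary probability of Under Repair is 0.3629.

0.3629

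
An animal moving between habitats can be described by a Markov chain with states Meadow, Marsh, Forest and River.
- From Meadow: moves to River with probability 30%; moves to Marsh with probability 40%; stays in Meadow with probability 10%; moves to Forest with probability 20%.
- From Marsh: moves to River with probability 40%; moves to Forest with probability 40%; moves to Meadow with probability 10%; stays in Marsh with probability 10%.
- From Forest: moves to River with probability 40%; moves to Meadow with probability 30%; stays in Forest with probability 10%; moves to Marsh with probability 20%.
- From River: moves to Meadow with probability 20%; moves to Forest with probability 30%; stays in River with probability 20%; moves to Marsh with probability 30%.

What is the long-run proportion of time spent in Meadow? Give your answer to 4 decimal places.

0.1828

Let the stationary distribution be π with π = πP and π_1 + π_2 + π_3 + π_4 = 1.
π_1 = 0.1·π_1 + 0.1·π_2 + 0.3·π_3 + 0.2·π_4
π_2 = 0.4·π_1 + 0.1·π_2 + 0.2·π_3 + 0.3·π_4
π_3 = 0.2·π_1 + 0.4·π_2 + 0.1·π_3 + 0.3·π_4
Solving with the normalization constraint gives π = (0.1828, 0.2440, 0.2551, 0.3181).
So the stationary probability of Meadow is 0.1828.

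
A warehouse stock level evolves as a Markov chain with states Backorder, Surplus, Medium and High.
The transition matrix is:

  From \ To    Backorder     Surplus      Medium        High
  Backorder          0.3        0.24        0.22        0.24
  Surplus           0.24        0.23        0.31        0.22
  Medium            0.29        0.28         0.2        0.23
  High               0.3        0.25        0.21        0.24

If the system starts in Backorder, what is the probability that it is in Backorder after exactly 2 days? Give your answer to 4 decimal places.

0.2834

Propagate the distribution vector 2 days from Backorder.
After 0 days: (1.0000, 0.0000, 0.0000, 0.0000)
After 1 day: (0.3000, 0.2400, 0.2200, 0.2400)
After 2 days: (0.2834, 0.2488, 0.2348, 0.2330)
P(in Backorder after 2 days) = 0.2834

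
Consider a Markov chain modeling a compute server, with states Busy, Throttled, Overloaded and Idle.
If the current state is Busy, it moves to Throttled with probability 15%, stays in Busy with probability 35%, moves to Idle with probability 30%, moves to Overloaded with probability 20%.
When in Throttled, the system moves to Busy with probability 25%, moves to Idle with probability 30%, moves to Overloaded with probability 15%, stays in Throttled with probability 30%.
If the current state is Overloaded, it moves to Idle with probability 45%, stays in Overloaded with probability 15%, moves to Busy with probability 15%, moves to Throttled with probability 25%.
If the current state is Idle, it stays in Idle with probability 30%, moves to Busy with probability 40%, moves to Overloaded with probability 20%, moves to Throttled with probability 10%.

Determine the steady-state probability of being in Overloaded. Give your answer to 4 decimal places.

0.1820

Let the stationary distribution be π with π = πP and π_1 + π_2 + π_3 + π_4 = 1.
π_1 = 0.35·π_1 + 0.25·π_2 + 0.15·π_3 + 0.4·π_4
π_2 = 0.15·π_1 + 0.3·π_2 + 0.25·π_3 + 0.1·π_4
π_3 = 0.2·π_1 + 0.15·π_2 + 0.15·π_3 + 0.2·π_4
Solving with the normalization constraint gives π = (0.3121, 0.1786, 0.1820, 0.3273).
So the stationary probability of Overloaded is 0.1820.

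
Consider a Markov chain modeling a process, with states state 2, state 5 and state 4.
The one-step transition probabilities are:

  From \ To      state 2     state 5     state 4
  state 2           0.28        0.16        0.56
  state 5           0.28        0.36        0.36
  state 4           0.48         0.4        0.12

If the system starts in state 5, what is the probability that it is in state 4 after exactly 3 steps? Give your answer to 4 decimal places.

0.3513

Propagate the distribution vector 3 steps from state 5.
After 0 steps: (0.0000, 1.0000, 0.0000)
After 1 step: (0.2800, 0.3600, 0.3600)
After 2 steps: (0.3520, 0.3184, 0.3296)
After 3 steps: (0.3459, 0.3028, 0.3513)
P(in state 4 after 3 steps) = 0.3513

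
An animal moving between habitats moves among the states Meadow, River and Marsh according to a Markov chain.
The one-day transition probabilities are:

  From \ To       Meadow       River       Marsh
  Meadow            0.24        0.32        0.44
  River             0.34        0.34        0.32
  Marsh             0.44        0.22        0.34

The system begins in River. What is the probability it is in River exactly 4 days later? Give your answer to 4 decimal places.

0.2890

Propagate the distribution vector 4 days from River.
After 0 days: (0.0000, 1.0000, 0.0000)
After 1 day: (0.3400, 0.3400, 0.3200)
After 2 days: (0.3380, 0.2948, 0.3672)
After 3 days: (0.3429, 0.2892, 0.3679)
After 4 days: (0.3425, 0.2890, 0.3685)
P(in River after 4 days) = 0.2890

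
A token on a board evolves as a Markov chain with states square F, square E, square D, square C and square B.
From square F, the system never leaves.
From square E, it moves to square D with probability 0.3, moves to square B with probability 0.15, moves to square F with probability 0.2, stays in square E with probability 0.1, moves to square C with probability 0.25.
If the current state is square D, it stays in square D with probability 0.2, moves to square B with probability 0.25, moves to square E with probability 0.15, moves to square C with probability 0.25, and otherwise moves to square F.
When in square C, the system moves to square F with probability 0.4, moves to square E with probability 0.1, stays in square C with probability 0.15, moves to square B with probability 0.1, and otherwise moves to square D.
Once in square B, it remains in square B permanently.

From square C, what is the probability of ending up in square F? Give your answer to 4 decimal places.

Let h(s) be the probability of absorption at square F starting from transient state s. Then h(square F) = 1 and h(square B) = 0. By first-step analysis:
h(square E) = 0.2·1 + 0.1·h(square E) + 0.3·h(square D) + 0.25·h(square C) + 0.15·0
h(square D) = 0.15·1 + 0.15·h(square E) + 0.2·h(square D) + 0.25·h(square C) + 0.25·0
h(square C) = 0.4·1 + 0.1·h(square E) + 0.25·h(square D) + 0.15·h(square C) + 0.1·0
Solving: h(square E) = 0.5849, h(square D) = 0.5129, h(square C) = 0.6902.
Starting from square C, the probability is 0.6902.

0.6902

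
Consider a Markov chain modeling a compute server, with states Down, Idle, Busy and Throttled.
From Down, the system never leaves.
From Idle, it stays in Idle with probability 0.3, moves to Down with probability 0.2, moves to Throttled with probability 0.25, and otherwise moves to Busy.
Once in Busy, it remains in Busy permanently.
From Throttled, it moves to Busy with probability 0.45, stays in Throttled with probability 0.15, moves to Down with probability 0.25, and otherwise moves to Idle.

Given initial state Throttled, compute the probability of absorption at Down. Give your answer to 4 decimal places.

Let h(s) be the probability of absorption at Down starting from transient state s. Then h(Down) = 1 and h(Busy) = 0. By first-step analysis:
h(Idle) = 0.2·1 + 0.3·h(Idle) + 0.25·0 + 0.25·h(Throttled)
h(Throttled) = 0.25·1 + 0.15·h(Idle) + 0.45·0 + 0.15·h(Throttled)
Solving: h(Idle) = 0.4170, h(Throttled) = 0.3677.
Starting from Throttled, the probability is 0.3677.

0.3677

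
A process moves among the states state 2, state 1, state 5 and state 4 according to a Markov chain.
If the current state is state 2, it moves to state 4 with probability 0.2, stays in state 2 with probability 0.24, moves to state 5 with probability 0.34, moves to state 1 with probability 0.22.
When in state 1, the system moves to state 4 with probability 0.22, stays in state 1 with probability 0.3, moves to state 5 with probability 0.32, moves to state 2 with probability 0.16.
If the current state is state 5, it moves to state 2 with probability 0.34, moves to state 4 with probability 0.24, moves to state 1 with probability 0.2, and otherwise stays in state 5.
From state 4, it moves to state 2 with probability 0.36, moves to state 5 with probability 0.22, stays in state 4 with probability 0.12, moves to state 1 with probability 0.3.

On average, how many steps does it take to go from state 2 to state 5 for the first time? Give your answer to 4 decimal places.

Let t(s) be the expected number of steps to first reach state 5 from state s, with t(state 5) = 0. Conditioning on the first step:
t(state 2) = 1 + 0.24·t(state 2) + 0.22·t(state 1) + 0.2·t(state 4)
t(state 1) = 1 + 0.16·t(state 2) + 0.3·t(state 1) + 0.22·t(state 4)
t(state 4) = 1 + 0.36·t(state 2) + 0.3·t(state 1) + 0.12·t(state 4)
Solving: t(state 2) = 3.2041, t(state 1) = 3.2817, t(state 4) = 3.5659.
Expected steps from state 2 to state 5: 3.2041.

3.2041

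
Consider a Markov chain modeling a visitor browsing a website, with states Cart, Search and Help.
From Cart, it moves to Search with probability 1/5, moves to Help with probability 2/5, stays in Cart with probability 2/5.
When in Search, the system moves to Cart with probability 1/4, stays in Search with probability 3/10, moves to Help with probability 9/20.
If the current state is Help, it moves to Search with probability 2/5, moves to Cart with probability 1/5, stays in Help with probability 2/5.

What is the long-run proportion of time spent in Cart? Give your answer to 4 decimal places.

0.2697

Let the stationary distribution be π with π = πP and π_1 + π_2 + π_3 = 1.
π_1 = 0.4·π_1 + 0.25·π_2 + 0.2·π_3
π_2 = 0.2·π_1 + 0.3·π_2 + 0.4·π_3
Solving with the normalization constraint gives π = (0.2697, 0.3146, 0.4157).
So the stationary probability of Cart is 0.2697.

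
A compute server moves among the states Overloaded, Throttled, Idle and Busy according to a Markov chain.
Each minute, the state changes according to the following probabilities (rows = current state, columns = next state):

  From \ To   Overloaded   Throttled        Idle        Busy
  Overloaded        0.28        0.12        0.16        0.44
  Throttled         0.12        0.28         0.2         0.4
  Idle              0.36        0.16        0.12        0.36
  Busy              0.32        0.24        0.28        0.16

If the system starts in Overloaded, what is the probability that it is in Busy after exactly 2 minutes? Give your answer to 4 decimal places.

0.2992

Propagate the distribution vector 2 minutes from Overloaded.
After 0 minutes: (1.0000, 0.0000, 0.0000, 0.0000)
After 1 minute: (0.2800, 0.1200, 0.1600, 0.4400)
After 2 minutes: (0.2912, 0.1984, 0.2112, 0.2992)
P(in Busy after 2 minutes) = 0.2992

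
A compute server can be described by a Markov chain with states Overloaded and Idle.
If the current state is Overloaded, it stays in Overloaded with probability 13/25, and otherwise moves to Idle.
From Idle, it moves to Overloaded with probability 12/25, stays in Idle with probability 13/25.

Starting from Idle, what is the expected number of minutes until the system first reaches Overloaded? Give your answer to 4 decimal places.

2.0833

Let t(s) be the expected number of minutes to first reach Overloaded from state s, with t(Overloaded) = 0. Conditioning on the first minute:
t(Idle) = 1 + 0.52·t(Idle)
Solving: t(Idle) = 2.0833.
Expected minutes from Idle to Overloaded: 2.0833.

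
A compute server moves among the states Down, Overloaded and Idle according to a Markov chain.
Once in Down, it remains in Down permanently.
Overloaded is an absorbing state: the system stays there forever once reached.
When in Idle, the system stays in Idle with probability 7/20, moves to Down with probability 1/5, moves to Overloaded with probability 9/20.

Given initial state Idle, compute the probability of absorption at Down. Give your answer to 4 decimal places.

0.3077

Let h(s) be the probability of absorption at Down starting from transient state s. Then h(Down) = 1 and h(Overloaded) = 0. By first-step analysis:
h(Idle) = 0.2·1 + 0.45·0 + 0.35·h(Idle)
Solving: h(Idle) = 0.3077.
Starting from Idle, the probability is 0.3077.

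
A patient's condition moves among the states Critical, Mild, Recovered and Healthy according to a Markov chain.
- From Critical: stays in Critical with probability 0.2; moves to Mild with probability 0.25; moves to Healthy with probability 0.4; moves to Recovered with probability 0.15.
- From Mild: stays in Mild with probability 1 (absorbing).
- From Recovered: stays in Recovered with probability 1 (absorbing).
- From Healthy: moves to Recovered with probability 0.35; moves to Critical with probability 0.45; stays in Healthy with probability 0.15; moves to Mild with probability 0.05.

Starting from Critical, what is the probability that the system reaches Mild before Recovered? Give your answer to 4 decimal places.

0.4650

Let h(s) be the probability of absorption at Mild starting from transient state s. Then h(Mild) = 1 and h(Recovered) = 0. By first-step analysis:
h(Critical) = 0.2·h(Critical) + 0.25·1 + 0.15·0 + 0.4·h(Healthy)
h(Healthy) = 0.45·h(Critical) + 0.05·1 + 0.35·0 + 0.15·h(Healthy)
Solving: h(Critical) = 0.4650, h(Healthy) = 0.3050.
Starting from Critical, the probability is 0.4650.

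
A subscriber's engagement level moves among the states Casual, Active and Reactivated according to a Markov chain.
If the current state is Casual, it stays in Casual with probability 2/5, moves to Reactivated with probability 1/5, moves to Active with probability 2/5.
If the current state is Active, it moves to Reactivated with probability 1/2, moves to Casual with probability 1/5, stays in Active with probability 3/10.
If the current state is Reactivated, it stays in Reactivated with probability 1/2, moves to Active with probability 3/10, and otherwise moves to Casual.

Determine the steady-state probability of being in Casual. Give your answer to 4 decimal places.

0.2500

Let the stationary distribution be π with π = πP and π_1 + π_2 + π_3 = 1.
π_1 = 0.4·π_1 + 0.2·π_2 + 0.2·π_3
π_2 = 0.4·π_1 + 0.3·π_2 + 0.3·π_3
Solving with the normalization constraint gives π = (0.2500, 0.3250, 0.4250).
So the stationary probability of Casual is 0.2500.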